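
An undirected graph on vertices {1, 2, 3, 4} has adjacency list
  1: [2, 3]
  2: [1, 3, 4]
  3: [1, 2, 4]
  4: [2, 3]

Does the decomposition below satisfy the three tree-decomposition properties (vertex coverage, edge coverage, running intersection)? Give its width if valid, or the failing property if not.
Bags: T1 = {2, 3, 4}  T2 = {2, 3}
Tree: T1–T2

A tree decomposition must satisfy three properties: every vertex lies in some bag; for every edge, both endpoints lie together in some bag; and for every vertex, the bags containing it form a connected subtree. Here vertex 1 appears in no bag, so the decomposition is invalid.

No — vertex 1 appears in no bag.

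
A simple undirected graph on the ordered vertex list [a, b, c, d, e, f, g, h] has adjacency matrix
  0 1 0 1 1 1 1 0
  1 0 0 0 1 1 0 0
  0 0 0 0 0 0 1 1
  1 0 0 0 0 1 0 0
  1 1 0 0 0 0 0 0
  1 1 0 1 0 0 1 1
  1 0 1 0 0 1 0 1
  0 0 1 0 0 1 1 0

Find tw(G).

2

A width-2 tree decomposition is:
Bags: B1 = {a, b, f}  B2 = {a, d, f}  B3 = {a, f, g}  B4 = {f, g, h}  B5 = {c, g, h}  B6 = {a, b, e}
Tree: B1–B2, B2–B3, B3–B4, B4–B5, B1–B6
Each bag holds 3 vertices, so the decomposition has width 2, which upper-bounds the treewidth. Conversely, {a, b, e} is a clique of size 3, and the vertices of any clique must share a bag in every tree decomposition; so some bag has ≥ 3 vertices and tw(G) ≥ 2. Combining the bounds, tw(G) = 2.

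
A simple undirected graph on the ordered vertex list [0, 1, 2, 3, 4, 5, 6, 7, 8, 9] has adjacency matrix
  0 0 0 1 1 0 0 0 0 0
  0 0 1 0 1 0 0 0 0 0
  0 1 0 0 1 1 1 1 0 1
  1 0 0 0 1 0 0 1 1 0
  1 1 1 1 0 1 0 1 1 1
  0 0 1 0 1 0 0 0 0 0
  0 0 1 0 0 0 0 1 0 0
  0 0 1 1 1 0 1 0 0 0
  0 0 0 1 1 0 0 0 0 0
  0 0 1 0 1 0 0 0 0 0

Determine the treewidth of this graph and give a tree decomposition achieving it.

Treewidth 2.
Bags: B1 = {2, 4, 7}  B2 = {3, 4, 7}  B3 = {1, 2, 4}  B4 = {2, 4, 9}  B5 = {0, 3, 4}  B6 = {2, 4, 5}  B7 = {2, 6, 7}  B8 = {3, 4, 8}
Tree: B1–B2, B1–B3, B1–B4, B2–B5, B3–B6, B1–B7, B2–B8

Every bag has size at most 3, so the width is 3 − 1 = 2 and tw(G) ≤ 2. For the lower bound, the 3 vertices {0, 3, 4} are pairwise adjacent, and any tree decomposition puts a clique entirely inside one bag — forcing width ≥ 2. Combining the bounds, tw(G) = 2.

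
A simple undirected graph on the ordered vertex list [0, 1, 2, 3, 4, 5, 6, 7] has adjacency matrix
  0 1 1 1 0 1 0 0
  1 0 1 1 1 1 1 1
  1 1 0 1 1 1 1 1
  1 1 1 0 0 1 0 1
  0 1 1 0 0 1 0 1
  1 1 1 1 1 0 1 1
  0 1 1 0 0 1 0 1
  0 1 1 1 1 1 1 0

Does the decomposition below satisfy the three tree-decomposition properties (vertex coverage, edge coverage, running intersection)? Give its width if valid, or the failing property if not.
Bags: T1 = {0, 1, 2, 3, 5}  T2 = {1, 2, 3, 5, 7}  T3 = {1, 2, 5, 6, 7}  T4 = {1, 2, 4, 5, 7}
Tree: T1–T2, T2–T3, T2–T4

Vertex coverage: the bags together contain {0, 1, 2, 3, 4, 5, 6, 7}, the full vertex set. Edge coverage: each edge of G has both endpoints in at least one bag. Running intersection: for every vertex, the bags containing it form a connected subtree. All three properties hold, so this is a valid tree decomposition of width max|bag| − 1 = 4, and hence tw(G) ≤ 4.

Yes; width 4.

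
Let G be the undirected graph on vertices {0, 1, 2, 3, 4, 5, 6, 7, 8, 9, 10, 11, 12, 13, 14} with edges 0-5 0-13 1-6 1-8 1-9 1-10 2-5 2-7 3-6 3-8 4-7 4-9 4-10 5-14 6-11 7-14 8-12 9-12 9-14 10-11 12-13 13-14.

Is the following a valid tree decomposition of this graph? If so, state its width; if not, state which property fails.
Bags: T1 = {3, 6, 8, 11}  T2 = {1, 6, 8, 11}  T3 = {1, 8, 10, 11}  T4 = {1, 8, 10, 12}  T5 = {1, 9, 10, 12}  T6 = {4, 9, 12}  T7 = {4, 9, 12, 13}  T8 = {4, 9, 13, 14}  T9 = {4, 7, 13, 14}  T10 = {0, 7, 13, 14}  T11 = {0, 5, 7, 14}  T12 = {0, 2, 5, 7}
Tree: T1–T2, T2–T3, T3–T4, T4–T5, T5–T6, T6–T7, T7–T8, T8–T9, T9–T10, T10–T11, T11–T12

No — edge (10,4) lies in no bag.

A tree decomposition must satisfy three properties: every vertex lies in some bag; for every edge, both endpoints lie together in some bag; and for every vertex, the bags containing it form a connected subtree. Here edge (10,4) lies in no bag, so the decomposition is invalid.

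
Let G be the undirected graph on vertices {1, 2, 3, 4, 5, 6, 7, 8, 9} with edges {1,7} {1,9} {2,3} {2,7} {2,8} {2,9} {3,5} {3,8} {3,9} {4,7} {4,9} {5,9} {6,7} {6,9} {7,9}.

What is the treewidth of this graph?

A width-2 tree decomposition is:
Bags: B1 = {2, 3, 8}  B2 = {2, 3, 9}  B3 = {2, 7, 9}  B4 = {3, 5, 9}  B5 = {1, 7, 9}  B6 = {6, 7, 9}  B7 = {4, 7, 9}
Tree: B1–B2, B2–B3, B2–B4, B3–B5, B3–B6, B5–B7
Every bag has size at most 3, so the width is 3 − 1 = 2 and tw(G) ≤ 2. For the lower bound, the 3 vertices {2, 3, 8} are pairwise adjacent, and any tree decomposition puts a clique entirely inside one bag — forcing width ≥ 2. Therefore the treewidth is 2.

2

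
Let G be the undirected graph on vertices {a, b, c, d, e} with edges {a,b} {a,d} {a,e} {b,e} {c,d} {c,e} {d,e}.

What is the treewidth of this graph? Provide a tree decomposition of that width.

Treewidth 2.
Bags: B1 = {a, d, e}  B2 = {c, d, e}  B3 = {a, b, e}
Tree: B1–B2, B1–B3

The largest bag has 3 vertices, giving width 2; this decomposition certifies tw(G) ≤ 2. For the lower bound, the 3 vertices {c, d, e} are pairwise adjacent, and any tree decomposition puts a clique entirely inside one bag — forcing width ≥ 2. The upper and lower bounds meet at 2, so that is the treewidth.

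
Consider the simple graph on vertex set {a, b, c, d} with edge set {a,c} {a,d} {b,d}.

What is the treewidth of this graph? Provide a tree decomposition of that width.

Treewidth 1.
One optimal decomposition is:
Bags: B1 = {a, c}  B2 = {a, d}  B3 = {b, d}
Tree: B1–B2, B2–B3

The largest bag has 2 vertices, giving width 1; this decomposition certifies tw(G) ≤ 1. Any graph with an edge has treewidth ≥ 1, and G has the edge c–a. The upper and lower bounds meet at 1, so that is the treewidth.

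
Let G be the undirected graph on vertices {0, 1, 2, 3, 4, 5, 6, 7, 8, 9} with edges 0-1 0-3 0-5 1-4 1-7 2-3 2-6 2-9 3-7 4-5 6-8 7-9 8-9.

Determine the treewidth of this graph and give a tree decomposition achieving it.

Every bag has size at most 3, so the width is 3 − 1 = 2 and tw(G) ≤ 2. For the lower bound, G contains the cycle 4–5–0–1–4, so G is not a forest; only forests have treewidth ≤ 1, hence tw(G) ≥ 2. The upper and lower bounds meet at 2, so that is the treewidth.

Treewidth 2.
One optimal decomposition is:
Bags: B1 = {1, 4, 5}  B2 = {0, 1, 5}  B3 = {0, 1, 7}  B4 = {0, 3, 7}  B5 = {3, 7, 9}  B6 = {2, 3, 9}  B7 = {2, 8, 9}  B8 = {2, 6, 8}
Tree: B1–B2, B2–B3, B3–B4, B4–B5, B5–B6, B6–B7, B7–B8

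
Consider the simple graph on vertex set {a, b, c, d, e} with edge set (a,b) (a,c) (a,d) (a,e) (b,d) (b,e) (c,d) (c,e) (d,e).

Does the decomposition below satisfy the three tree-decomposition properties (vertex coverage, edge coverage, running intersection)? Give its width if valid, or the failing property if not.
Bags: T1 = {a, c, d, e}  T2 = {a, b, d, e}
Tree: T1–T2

Every vertex of G appears in some bag (union = {a, b, c, d, e}); every edge is covered by a bag; and for each vertex v the set of bags containing v is connected in the bag tree. The decomposition is therefore valid. The largest bag has 4 vertices, so the width is 3.

Yes; width 3.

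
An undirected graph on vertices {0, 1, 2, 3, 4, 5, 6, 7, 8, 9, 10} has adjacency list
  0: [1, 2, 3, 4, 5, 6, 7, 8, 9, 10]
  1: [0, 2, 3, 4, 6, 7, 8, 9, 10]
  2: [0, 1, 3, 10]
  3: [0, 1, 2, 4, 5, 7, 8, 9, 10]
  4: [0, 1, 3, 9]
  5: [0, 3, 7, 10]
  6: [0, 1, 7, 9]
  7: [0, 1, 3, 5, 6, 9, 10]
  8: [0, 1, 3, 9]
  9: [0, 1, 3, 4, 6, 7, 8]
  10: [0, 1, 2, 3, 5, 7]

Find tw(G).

A width-4 tree decomposition is:
Bags: B1 = {0, 1, 3, 7, 10}  B2 = {0, 1, 2, 3, 10}  B3 = {0, 1, 3, 7, 9}  B4 = {0, 1, 3, 4, 9}  B5 = {0, 3, 5, 7, 10}  B6 = {0, 1, 3, 8, 9}  B7 = {0, 1, 6, 7, 9}
Tree: B1–B2, B1–B3, B3–B4, B1–B5, B3–B6, B3–B7
Every bag has size at most 5, so the width is 5 − 1 = 4 and tw(G) ≤ 4. On the other hand G contains the 5-clique {0, 1, 3, 8, 9}. A clique must lie in a single bag of any decomposition, so no decomposition can have width below 4. The upper and lower bounds meet at 4, so that is the treewidth.

4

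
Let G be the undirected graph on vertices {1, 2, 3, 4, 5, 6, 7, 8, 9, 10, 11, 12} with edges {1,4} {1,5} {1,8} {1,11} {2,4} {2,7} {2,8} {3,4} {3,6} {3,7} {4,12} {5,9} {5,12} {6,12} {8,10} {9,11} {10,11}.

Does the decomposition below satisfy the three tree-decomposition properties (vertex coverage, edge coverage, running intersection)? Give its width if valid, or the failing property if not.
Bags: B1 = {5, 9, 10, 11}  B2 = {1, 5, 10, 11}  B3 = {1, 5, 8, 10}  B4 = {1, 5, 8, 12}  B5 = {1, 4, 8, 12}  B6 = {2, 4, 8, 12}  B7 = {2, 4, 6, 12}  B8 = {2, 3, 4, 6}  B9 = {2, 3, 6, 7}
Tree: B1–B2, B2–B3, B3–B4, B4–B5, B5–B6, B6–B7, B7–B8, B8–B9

Vertex coverage: the bags together contain {1, 2, 3, 4, 5, 6, 7, 8, 9, 10, 11, 12}, the full vertex set. Edge coverage: each edge of G has both endpoints in at least one bag. Running intersection: for every vertex, the bags containing it form a connected subtree. All three properties hold, so this is a valid tree decomposition of width max|bag| − 1 = 3, and hence tw(G) ≤ 3.

Yes; width 3.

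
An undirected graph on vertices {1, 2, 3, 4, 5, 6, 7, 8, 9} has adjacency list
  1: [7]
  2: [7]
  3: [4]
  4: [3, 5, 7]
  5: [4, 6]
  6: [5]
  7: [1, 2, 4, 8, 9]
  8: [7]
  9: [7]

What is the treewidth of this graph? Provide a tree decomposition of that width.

Treewidth 1.
Bags: B1 = {3, 4}  B2 = {4, 7}  B3 = {2, 7}  B4 = {7, 8}  B5 = {4, 5}  B6 = {1, 7}  B7 = {7, 9}  B8 = {5, 6}
Tree: B1–B2, B2–B3, B2–B4, B2–B5, B2–B6, B4–B7, B5–B8

Every bag has size at most 2, so the width is 2 − 1 = 1 and tw(G) ≤ 1. Any graph with an edge has treewidth ≥ 1, and G has the edge 4–3. Therefore the treewidth is 1.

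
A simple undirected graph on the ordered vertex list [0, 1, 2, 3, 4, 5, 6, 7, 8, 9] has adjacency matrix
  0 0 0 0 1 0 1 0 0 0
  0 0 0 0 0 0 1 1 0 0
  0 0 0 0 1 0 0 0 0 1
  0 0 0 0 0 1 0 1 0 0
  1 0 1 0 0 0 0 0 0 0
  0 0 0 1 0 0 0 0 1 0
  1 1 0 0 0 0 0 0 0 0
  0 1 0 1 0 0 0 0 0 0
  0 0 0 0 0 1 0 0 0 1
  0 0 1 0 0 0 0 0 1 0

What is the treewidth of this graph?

A width-2 tree decomposition is:
Bags: B1 = {1, 3, 7}  B2 = {1, 3, 5}  B3 = {1, 5, 8}  B4 = {1, 8, 9}  B5 = {1, 2, 9}  B6 = {1, 2, 4}  B7 = {0, 1, 4}  B8 = {0, 1, 6}
Tree: B1–B2, B2–B3, B3–B4, B4–B5, B5–B6, B6–B7, B7–B8
Each bag holds 3 vertices, so the decomposition has width 2, which upper-bounds the treewidth. Since 1–7–3–5–8–9–2–4–0–6–1 is a cycle in G, G is not acyclic. Forests are exactly the graphs of treewidth ≤ 1, so tw(G) ≥ 2. Therefore the treewidth is 2.

2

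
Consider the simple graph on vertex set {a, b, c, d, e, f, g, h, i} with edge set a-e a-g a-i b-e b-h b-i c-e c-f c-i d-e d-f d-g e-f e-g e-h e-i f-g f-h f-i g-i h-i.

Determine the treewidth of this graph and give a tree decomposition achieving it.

The largest bag has 4 vertices, giving width 3; this decomposition certifies tw(G) ≤ 3. On the other hand G contains the 4-clique {d, e, f, g}. A clique must lie in a single bag of any decomposition, so no decomposition can have width below 3. Combining the bounds, tw(G) = 3.

Treewidth 3.
One such decomposition:
Bags: B1 = {e, f, g, i}  B2 = {a, e, g, i}  B3 = {e, f, h, i}  B4 = {d, e, f, g}  B5 = {b, e, h, i}  B6 = {c, e, f, i}
Tree: B1–B2, B1–B3, B1–B4, B3–B5, B1–B6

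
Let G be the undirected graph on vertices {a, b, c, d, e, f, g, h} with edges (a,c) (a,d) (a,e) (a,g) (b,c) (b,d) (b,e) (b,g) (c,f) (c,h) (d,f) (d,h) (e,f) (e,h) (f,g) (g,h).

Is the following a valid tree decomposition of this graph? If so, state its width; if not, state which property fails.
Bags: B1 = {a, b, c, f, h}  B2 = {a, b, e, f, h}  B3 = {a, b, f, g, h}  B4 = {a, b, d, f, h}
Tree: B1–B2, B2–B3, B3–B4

Yes; width 4.

Every vertex of G appears in some bag (union = {a, b, c, d, e, f, g, h}); every edge is covered by a bag; and for each vertex v the set of bags containing v is connected in the bag tree. The decomposition is therefore valid. The largest bag has 5 vertices, so the width is 4.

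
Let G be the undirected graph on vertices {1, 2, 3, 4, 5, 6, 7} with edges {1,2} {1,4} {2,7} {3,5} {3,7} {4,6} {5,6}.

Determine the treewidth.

2

A width-2 tree decomposition is:
Bags: B1 = {2, 3, 7}  B2 = {1, 2, 3}  B3 = {1, 3, 4}  B4 = {3, 4, 6}  B5 = {3, 5, 6}
Tree: B1–B2, B2–B3, B3–B4, B4–B5
The largest bag has 3 vertices, giving width 2; this decomposition certifies tw(G) ≤ 2. The edges 3–7–2–1–4–6–5–3 form a cycle, so G is not a tree and its treewidth is at least 2. Combining the bounds, tw(G) = 2.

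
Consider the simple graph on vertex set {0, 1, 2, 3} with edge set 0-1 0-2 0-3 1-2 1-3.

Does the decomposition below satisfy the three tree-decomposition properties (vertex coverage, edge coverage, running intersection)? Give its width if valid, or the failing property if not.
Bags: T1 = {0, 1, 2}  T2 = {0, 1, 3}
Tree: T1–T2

Yes; width 2.

Every vertex of G appears in some bag (union = {0, 1, 2, 3}); every edge is covered by a bag; and for each vertex v the set of bags containing v is connected in the bag tree. The decomposition is therefore valid. The largest bag has 3 vertices, so the width is 2.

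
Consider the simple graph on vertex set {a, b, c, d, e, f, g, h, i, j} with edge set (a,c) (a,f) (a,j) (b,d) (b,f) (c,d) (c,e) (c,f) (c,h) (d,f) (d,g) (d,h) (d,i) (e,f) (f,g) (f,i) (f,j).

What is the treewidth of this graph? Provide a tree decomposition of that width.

Treewidth 2.
One optimal decomposition is:
Bags: B1 = {c, d, h}  B2 = {c, d, f}  B3 = {a, c, f}  B4 = {b, d, f}  B5 = {d, f, i}  B6 = {a, f, j}  B7 = {c, e, f}  B8 = {d, f, g}
Tree: B1–B2, B2–B3, B2–B4, B4–B5, B3–B6, B2–B7, B5–B8

The largest bag has 3 vertices, giving width 2; this decomposition certifies tw(G) ≤ 2. On the other hand G contains the 3-clique {c, d, h}. A clique must lie in a single bag of any decomposition, so no decomposition can have width below 2. Therefore the treewidth is 2.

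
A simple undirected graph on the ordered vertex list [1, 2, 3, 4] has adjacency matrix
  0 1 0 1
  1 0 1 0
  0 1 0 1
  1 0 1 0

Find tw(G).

A width-2 tree decomposition is:
Bags: B1 = {2, 3, 4}  B2 = {1, 2, 4}
Tree: B1–B2
Every bag has size at most 3, so the width is 3 − 1 = 2 and tw(G) ≤ 2. The edges 2–3–4–1–2 form a cycle, so G is not a tree and its treewidth is at least 2. Therefore the treewidth is 2.

2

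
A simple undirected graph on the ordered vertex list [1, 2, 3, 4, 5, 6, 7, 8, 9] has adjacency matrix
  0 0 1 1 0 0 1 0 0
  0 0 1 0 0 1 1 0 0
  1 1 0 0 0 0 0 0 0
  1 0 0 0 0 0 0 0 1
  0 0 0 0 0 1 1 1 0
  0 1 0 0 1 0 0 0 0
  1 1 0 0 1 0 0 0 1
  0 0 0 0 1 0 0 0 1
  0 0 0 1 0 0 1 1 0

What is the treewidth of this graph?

A width-3 tree decomposition is:
Bags: B1 = {1, 4, 8, 9}  B2 = {1, 7, 8, 9}  B3 = {1, 5, 7, 8}  B4 = {1, 3, 5, 7}  B5 = {2, 3, 5, 7}  B6 = {2, 3, 5, 6}
Tree: B1–B2, B2–B3, B3–B4, B4–B5, B5–B6
Every bag has size at most 4, so the width is 4 − 1 = 3 and tw(G) ≤ 3. For the lower bound: the 4 vertex sets {4,8,9}, {1}, {7}, {2,3,5,6} are disjoint, each induces a connected subgraph, and every pair is joined by at least one edge of G. Contracting each set to a single vertex therefore yields K_{4} as a minor, and since treewidth is minor-monotone, tw(G) ≥ tw(K_{4}) = 3. Hence tw(G) = 3 exactly.

3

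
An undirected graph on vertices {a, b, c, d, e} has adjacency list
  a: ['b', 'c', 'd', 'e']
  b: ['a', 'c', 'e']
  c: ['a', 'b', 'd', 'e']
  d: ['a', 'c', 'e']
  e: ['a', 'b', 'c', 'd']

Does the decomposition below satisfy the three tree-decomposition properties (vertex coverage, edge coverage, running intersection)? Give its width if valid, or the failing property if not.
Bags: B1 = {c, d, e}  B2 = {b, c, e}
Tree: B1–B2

No — vertex a appears in no bag.

A tree decomposition must satisfy three properties: every vertex lies in some bag; for every edge, both endpoints lie together in some bag; and for every vertex, the bags containing it form a connected subtree. Here vertex a appears in no bag, so the decomposition is invalid.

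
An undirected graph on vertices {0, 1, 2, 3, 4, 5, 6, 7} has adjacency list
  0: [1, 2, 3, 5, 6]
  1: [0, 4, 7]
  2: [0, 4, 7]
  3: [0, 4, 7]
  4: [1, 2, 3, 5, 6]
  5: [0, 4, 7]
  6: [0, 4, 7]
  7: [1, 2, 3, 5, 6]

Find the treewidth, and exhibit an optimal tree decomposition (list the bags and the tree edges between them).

Treewidth 3.
One optimal decomposition is:
Bags: B1 = {0, 4, 5, 7}  B2 = {0, 2, 4, 7}  B3 = {0, 1, 4, 7}  B4 = {0, 4, 6, 7}  B5 = {0, 3, 4, 7}
Tree: B1–B2, B2–B3, B3–B4, B4–B5

Each bag holds 4 vertices, so the decomposition has width 3, which upper-bounds the treewidth. For the lower bound: the 4 vertex sets {0,5}, {2,7}, {4}, {1} are disjoint, each induces a connected subgraph, and every pair is joined by at least one edge of G. Contracting each set to a single vertex therefore yields K_{4} as a minor, and since treewidth is minor-monotone, tw(G) ≥ tw(K_{4}) = 3. Combining the bounds, tw(G) = 3.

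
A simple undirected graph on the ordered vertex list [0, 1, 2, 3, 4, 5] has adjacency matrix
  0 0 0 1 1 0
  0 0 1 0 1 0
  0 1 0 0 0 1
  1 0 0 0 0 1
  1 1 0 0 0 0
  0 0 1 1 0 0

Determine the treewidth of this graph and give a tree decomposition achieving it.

Every bag has size at most 3, so the width is 3 − 1 = 2 and tw(G) ≤ 2. For the lower bound, G contains the cycle 1–2–5–3–0–4–1, so G is not a forest; only forests have treewidth ≤ 1, hence tw(G) ≥ 2. Combining the bounds, tw(G) = 2.

Treewidth 2.
Bags: B1 = {1, 2, 5}  B2 = {1, 3, 5}  B3 = {0, 1, 3}  B4 = {0, 1, 4}
Tree: B1–B2, B2–B3, B3–B4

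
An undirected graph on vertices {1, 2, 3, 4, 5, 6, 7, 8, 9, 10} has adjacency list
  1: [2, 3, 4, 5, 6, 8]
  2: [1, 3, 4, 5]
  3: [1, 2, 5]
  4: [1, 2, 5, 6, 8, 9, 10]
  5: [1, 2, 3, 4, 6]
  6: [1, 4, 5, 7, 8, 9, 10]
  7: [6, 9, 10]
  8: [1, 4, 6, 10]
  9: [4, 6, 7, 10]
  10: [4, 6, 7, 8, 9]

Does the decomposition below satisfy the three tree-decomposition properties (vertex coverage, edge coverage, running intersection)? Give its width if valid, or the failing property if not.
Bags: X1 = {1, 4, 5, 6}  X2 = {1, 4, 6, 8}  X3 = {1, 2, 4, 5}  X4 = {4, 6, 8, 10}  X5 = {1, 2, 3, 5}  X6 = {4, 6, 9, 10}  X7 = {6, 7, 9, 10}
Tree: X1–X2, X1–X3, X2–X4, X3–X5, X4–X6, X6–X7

Yes; width 3.

Every vertex of G appears in some bag (union = {1, 2, 3, 4, 5, 6, 7, 8, 9, 10}); every edge is covered by a bag; and for each vertex v the set of bags containing v is connected in the bag tree. The decomposition is therefore valid. The largest bag has 4 vertices, so the width is 3.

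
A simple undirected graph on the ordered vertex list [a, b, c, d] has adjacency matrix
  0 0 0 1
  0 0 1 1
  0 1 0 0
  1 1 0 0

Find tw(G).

1

A width-1 tree decomposition is:
Bags: B1 = {b, c}  B2 = {b, d}  B3 = {a, d}
Tree: B1–B2, B2–B3
The largest bag has 2 vertices, giving width 1; this decomposition certifies tw(G) ≤ 1. Any graph with an edge has treewidth ≥ 1, and G has the edge c–b. Combining the bounds, tw(G) = 1.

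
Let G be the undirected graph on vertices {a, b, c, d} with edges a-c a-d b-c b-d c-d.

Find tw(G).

A width-2 tree decomposition is:
Bags: B1 = {a, c, d}  B2 = {b, c, d}
Tree: B1–B2
Each bag holds 3 vertices, so the decomposition has width 2, which upper-bounds the treewidth. On the other hand G contains the 3-clique {a, c, d}. A clique must lie in a single bag of any decomposition, so no decomposition can have width below 2. Combining the bounds, tw(G) = 2.

2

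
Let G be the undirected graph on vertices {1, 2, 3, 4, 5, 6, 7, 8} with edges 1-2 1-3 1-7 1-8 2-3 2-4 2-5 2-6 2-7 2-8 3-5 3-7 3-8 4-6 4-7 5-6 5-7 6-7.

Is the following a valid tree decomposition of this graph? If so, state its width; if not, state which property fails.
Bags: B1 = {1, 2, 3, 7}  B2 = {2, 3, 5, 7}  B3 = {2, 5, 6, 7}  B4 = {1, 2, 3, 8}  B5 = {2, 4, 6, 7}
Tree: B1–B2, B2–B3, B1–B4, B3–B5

Yes; width 3.

Vertex coverage: the bags together contain {1, 2, 3, 4, 5, 6, 7, 8}, the full vertex set. Edge coverage: each edge of G has both endpoints in at least one bag. Running intersection: for every vertex, the bags containing it form a connected subtree. All three properties hold, so this is a valid tree decomposition of width max|bag| − 1 = 3, and hence tw(G) ≤ 3.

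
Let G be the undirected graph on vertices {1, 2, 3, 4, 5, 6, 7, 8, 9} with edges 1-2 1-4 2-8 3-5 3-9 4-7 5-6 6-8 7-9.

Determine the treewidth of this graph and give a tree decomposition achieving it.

Treewidth 2.
One such decomposition:
Bags: B1 = {5, 6, 8}  B2 = {2, 5, 8}  B3 = {1, 2, 5}  B4 = {1, 4, 5}  B5 = {4, 5, 7}  B6 = {5, 7, 9}  B7 = {3, 5, 9}
Tree: B1–B2, B2–B3, B3–B4, B4–B5, B5–B6, B6–B7

The largest bag has 3 vertices, giving width 2; this decomposition certifies tw(G) ≤ 2. For the lower bound, G contains the cycle 5–6–8–2–1–4–7–9–3–5, so G is not a forest; only forests have treewidth ≤ 1, hence tw(G) ≥ 2. Therefore the treewidth is 2.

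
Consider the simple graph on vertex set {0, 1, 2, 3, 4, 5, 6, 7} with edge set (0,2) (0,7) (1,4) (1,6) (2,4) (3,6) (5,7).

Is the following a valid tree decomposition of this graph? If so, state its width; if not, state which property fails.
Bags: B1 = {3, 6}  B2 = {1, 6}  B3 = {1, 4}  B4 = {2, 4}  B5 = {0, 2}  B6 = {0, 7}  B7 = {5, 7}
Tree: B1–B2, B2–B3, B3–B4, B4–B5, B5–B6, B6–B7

Yes; width 1.

Every vertex of G appears in some bag (union = {0, 1, 2, 3, 4, 5, 6, 7}); every edge is covered by a bag; and for each vertex v the set of bags containing v is connected in the bag tree. The decomposition is therefore valid. The largest bag has 2 vertices, so the width is 1.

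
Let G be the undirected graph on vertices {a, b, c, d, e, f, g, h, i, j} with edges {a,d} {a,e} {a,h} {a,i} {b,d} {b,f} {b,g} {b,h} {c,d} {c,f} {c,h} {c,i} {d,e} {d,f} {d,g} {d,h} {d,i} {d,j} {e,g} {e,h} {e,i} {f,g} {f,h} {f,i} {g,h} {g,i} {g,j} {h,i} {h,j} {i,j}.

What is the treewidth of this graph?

4

A width-4 tree decomposition is:
Bags: B1 = {d, f, g, h, i}  B2 = {d, e, g, h, i}  B3 = {d, g, h, i, j}  B4 = {b, d, f, g, h}  B5 = {a, d, e, h, i}  B6 = {c, d, f, h, i}
Tree: B1–B2, B1–B3, B1–B4, B2–B5, B1–B6
The largest bag has 5 vertices, giving width 4; this decomposition certifies tw(G) ≤ 4. For the lower bound, the 5 vertices {b, d, f, g, h} are pairwise adjacent, and any tree decomposition puts a clique entirely inside one bag — forcing width ≥ 4. Combining the bounds, tw(G) = 4.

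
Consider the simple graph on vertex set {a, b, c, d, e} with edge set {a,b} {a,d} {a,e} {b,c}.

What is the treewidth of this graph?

1

A width-1 tree decomposition is:
Bags: B1 = {a, d}  B2 = {a, e}  B3 = {a, b}  B4 = {b, c}
Tree: B1–B2, B2–B3, B3–B4
The largest bag has 2 vertices, giving width 1; this decomposition certifies tw(G) ≤ 1. Any graph with an edge has treewidth ≥ 1, and G has the edge d–a. Combining the bounds, tw(G) = 1.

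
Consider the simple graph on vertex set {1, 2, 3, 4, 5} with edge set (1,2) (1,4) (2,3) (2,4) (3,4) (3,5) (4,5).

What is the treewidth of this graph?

A width-2 tree decomposition is:
Bags: B1 = {2, 3, 4}  B2 = {1, 2, 4}  B3 = {3, 4, 5}
Tree: B1–B2, B1–B3
The largest bag has 3 vertices, giving width 2; this decomposition certifies tw(G) ≤ 2. For the lower bound, the 3 vertices {1, 2, 4} are pairwise adjacent, and any tree decomposition puts a clique entirely inside one bag — forcing width ≥ 2. Combining the bounds, tw(G) = 2.

2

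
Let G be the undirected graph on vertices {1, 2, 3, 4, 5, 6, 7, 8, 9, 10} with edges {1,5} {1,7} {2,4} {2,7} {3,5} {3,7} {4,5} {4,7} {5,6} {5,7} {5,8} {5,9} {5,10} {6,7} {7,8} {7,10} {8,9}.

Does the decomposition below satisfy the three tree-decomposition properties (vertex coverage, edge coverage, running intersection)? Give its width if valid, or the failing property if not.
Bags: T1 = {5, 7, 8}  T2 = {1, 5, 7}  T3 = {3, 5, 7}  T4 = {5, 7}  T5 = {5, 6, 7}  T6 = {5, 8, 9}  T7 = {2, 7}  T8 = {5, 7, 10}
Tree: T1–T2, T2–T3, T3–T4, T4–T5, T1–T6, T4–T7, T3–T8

A tree decomposition must satisfy three properties: every vertex lies in some bag; for every edge, both endpoints lie together in some bag; and for every vertex, the bags containing it form a connected subtree. Here vertex 4 appears in no bag, so the decomposition is invalid.

No — vertex 4 appears in no bag.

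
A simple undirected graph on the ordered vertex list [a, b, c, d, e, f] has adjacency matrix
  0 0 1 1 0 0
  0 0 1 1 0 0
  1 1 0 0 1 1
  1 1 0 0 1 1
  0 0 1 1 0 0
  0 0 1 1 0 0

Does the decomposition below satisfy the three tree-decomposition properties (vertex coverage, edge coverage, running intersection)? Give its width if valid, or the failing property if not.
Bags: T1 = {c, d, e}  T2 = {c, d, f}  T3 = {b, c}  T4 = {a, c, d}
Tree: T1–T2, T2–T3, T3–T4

A tree decomposition must satisfy three properties: every vertex lies in some bag; for every edge, both endpoints lie together in some bag; and for every vertex, the bags containing it form a connected subtree. Here edge (d,b) lies in no bag, so the decomposition is invalid.

No — edge (d,b) lies in no bag.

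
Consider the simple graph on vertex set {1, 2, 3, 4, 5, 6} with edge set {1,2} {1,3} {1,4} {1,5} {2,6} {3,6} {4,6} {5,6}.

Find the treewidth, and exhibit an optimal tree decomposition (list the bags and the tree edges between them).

Each bag holds 3 vertices, so the decomposition has width 2, which upper-bounds the treewidth. The edges 1–5–6–2–1 form a cycle, so G is not a tree and its treewidth is at least 2. Combining the bounds, tw(G) = 2.

Treewidth 2.
Bags: B1 = {1, 5, 6}  B2 = {1, 2, 6}  B3 = {1, 3, 6}  B4 = {1, 4, 6}
Tree: B1–B2, B2–B3, B3–B4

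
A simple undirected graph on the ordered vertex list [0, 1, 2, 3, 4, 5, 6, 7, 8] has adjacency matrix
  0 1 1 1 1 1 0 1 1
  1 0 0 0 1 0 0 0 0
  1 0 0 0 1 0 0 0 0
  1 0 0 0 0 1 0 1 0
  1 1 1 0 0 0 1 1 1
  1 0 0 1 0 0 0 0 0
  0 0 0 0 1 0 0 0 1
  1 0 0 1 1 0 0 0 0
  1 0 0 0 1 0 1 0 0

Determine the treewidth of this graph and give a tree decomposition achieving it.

Each bag holds 3 vertices, so the decomposition has width 2, which upper-bounds the treewidth. On the other hand G contains the 3-clique {0, 3, 5}. A clique must lie in a single bag of any decomposition, so no decomposition can have width below 2. Therefore the treewidth is 2.

Treewidth 2.
Bags: B1 = {0, 4, 7}  B2 = {0, 3, 7}  B3 = {0, 1, 4}  B4 = {0, 4, 8}  B5 = {0, 3, 5}  B6 = {0, 2, 4}  B7 = {4, 6, 8}
Tree: B1–B2, B1–B3, B1–B4, B2–B5, B4–B6, B4–B7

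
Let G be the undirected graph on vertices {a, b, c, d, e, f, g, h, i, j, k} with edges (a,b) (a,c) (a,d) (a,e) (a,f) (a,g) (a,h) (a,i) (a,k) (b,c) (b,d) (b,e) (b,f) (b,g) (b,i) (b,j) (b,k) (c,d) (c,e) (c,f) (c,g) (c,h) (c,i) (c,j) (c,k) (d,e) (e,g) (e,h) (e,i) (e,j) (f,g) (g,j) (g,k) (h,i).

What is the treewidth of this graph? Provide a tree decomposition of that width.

Every bag has size at most 5, so the width is 5 − 1 = 4 and tw(G) ≤ 4. Conversely, {a, c, e, h, i} is a clique of size 5, and the vertices of any clique must share a bag in every tree decomposition; so some bag has ≥ 5 vertices and tw(G) ≥ 4. Combining the bounds, tw(G) = 4.

Treewidth 4.
One such decomposition:
Bags: B1 = {a, c, e, h, i}  B2 = {a, b, c, e, i}  B3 = {a, b, c, e, g}  B4 = {a, b, c, f, g}  B5 = {a, b, c, d, e}  B6 = {a, b, c, g, k}  B7 = {b, c, e, g, j}
Tree: B1–B2, B2–B3, B3–B4, B2–B5, B3–B6, B3–B7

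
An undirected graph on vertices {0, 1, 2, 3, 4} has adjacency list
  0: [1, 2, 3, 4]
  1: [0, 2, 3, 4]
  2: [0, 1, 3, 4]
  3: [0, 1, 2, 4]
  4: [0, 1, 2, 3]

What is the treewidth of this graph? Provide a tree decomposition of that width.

A single bag containing all 5 vertices is trivially a valid decomposition of width 4. For the lower bound, the 5 vertices {0, 1, 2, 3, 4} are pairwise adjacent, and any tree decomposition puts a clique entirely inside one bag — forcing width ≥ 4. Therefore the treewidth is 4.

Treewidth 4.
One such decomposition:
Bags: B1 = {0, 1, 2, 3, 4}
Tree: (single bag)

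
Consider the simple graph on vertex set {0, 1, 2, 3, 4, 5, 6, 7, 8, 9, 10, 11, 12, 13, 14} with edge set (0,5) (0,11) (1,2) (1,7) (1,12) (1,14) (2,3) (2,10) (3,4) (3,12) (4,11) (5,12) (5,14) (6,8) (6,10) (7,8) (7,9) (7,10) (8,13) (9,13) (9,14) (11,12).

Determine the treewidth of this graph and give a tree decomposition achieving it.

Each bag holds 4 vertices, so the decomposition has width 3, which upper-bounds the treewidth. For the lower bound: the 4 vertex sets {0,4,11}, {3}, {12}, {1,2,5,14} are disjoint, each induces a connected subgraph, and every pair is joined by at least one edge of G. Contracting each set to a single vertex therefore yields K_{4} as a minor, and since treewidth is minor-monotone, tw(G) ≥ tw(K_{4}) = 3. Combining the bounds, tw(G) = 3.

Treewidth 3.
Bags: B1 = {0, 3, 4, 11}  B2 = {0, 3, 11, 12}  B3 = {0, 3, 5, 12}  B4 = {2, 3, 5, 12}  B5 = {1, 2, 5, 12}  B6 = {1, 2, 5, 14}  B7 = {1, 2, 10, 14}  B8 = {1, 7, 10, 14}  B9 = {7, 9, 10, 14}  B10 = {6, 7, 9, 10}  B11 = {6, 7, 8, 9}  B12 = {6, 8, 9, 13}
Tree: B1–B2, B2–B3, B3–B4, B4–B5, B5–B6, B6–B7, B7–B8, B8–B9, B9–B10, B10–B11, B11–B12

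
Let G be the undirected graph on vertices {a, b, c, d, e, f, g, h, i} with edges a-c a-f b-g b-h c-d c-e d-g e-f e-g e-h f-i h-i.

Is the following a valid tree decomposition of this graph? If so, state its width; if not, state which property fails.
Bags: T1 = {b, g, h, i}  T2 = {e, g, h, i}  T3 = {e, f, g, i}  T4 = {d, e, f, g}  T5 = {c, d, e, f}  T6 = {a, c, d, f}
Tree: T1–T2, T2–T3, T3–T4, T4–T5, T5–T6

Checking the three conditions: (i) the bags cover all of {a, b, c, d, e, f, g, h, i}; (ii) for each edge, some bag contains both endpoints; (iii) the bags containing any fixed vertex form a subtree. All hold, so the decomposition is valid with width 4 − 1 = 3.

Yes; width 3.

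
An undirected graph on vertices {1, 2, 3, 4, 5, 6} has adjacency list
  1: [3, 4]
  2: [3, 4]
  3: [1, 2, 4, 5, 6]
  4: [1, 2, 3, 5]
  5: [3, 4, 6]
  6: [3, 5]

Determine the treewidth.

A width-2 tree decomposition is:
Bags: B1 = {2, 3, 4}  B2 = {1, 3, 4}  B3 = {3, 4, 5}  B4 = {3, 5, 6}
Tree: B1–B2, B1–B3, B3–B4
Each bag holds 3 vertices, so the decomposition has width 2, which upper-bounds the treewidth. On the other hand G contains the 3-clique {1, 3, 4}. A clique must lie in a single bag of any decomposition, so no decomposition can have width below 2. The upper and lower bounds meet at 2, so that is the treewidth.

2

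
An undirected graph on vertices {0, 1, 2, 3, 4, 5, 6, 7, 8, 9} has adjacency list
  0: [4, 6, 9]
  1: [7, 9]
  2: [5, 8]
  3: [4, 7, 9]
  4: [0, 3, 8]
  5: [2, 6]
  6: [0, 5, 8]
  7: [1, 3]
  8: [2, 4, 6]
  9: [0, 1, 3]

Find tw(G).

2

A width-2 tree decomposition is:
Bags: B1 = {1, 7, 9}  B2 = {3, 7, 9}  B3 = {0, 3, 9}  B4 = {0, 3, 4}  B5 = {0, 4, 6}  B6 = {4, 6, 8}  B7 = {5, 6, 8}  B8 = {2, 5, 8}
Tree: B1–B2, B2–B3, B3–B4, B4–B5, B5–B6, B6–B7, B7–B8
The largest bag has 3 vertices, giving width 2; this decomposition certifies tw(G) ≤ 2. The edges 1–7–3–9–1 form a cycle, so G is not a tree and its treewidth is at least 2. Combining the bounds, tw(G) = 2.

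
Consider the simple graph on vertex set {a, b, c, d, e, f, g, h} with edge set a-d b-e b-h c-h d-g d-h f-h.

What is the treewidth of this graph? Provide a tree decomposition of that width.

Treewidth 1.
One such decomposition:
Bags: B1 = {f, h}  B2 = {c, h}  B3 = {d, h}  B4 = {b, h}  B5 = {a, d}  B6 = {d, g}  B7 = {b, e}
Tree: B1–B2, B2–B3, B1–B4, B3–B5, B3–B6, B4–B7

The largest bag has 2 vertices, giving width 1; this decomposition certifies tw(G) ≤ 1. Since G has at least one edge (e.g. f–h), it is not an edgeless graph, so tw(G) ≥ 1. Therefore the treewidth is 1.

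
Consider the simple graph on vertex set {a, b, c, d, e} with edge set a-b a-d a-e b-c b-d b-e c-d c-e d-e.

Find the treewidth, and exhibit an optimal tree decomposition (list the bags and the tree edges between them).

Treewidth 3.
Bags: B1 = {a, b, d, e}  B2 = {b, c, d, e}
Tree: B1–B2

The largest bag has 4 vertices, giving width 3; this decomposition certifies tw(G) ≤ 3. For the lower bound, the 4 vertices {b, c, d, e} are pairwise adjacent, and any tree decomposition puts a clique entirely inside one bag — forcing width ≥ 3. The upper and lower bounds meet at 3, so that is the treewidth.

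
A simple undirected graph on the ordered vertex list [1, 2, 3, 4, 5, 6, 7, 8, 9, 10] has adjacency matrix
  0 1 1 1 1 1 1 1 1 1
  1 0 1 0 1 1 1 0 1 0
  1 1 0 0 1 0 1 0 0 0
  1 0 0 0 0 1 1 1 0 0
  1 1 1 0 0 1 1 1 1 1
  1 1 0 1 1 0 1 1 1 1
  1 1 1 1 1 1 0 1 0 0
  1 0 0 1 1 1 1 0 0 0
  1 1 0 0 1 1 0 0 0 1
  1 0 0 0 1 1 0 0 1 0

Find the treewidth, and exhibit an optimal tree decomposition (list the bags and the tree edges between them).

Treewidth 4.
One such decomposition:
Bags: B1 = {1, 2, 5, 6, 7}  B2 = {1, 2, 3, 5, 7}  B3 = {1, 5, 6, 7, 8}  B4 = {1, 4, 6, 7, 8}  B5 = {1, 2, 5, 6, 9}  B6 = {1, 5, 6, 9, 10}
Tree: B1–B2, B1–B3, B3–B4, B1–B5, B5–B6

The largest bag has 5 vertices, giving width 4; this decomposition certifies tw(G) ≤ 4. Conversely, {1, 4, 6, 7, 8} is a clique of size 5, and the vertices of any clique must share a bag in every tree decomposition; so some bag has ≥ 5 vertices and tw(G) ≥ 4. The upper and lower bounds meet at 4, so that is the treewidth.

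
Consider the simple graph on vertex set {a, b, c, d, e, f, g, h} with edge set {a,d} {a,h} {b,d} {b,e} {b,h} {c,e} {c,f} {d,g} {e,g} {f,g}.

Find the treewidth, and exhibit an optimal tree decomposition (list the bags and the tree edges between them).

The largest bag has 3 vertices, giving width 2; this decomposition certifies tw(G) ≤ 2. The edges a–h–b–d–a form a cycle, so G is not a tree and its treewidth is at least 2. The upper and lower bounds meet at 2, so that is the treewidth.

Treewidth 2.
One such decomposition:
Bags: B1 = {a, d, h}  B2 = {b, d, h}  B3 = {b, d, g}  B4 = {b, e, g}  B5 = {e, f, g}  B6 = {c, e, f}
Tree: B1–B2, B2–B3, B3–B4, B4–B5, B5–B6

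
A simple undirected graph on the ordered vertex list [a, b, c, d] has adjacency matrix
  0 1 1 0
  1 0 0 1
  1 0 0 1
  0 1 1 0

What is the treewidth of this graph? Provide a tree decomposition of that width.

The largest bag has 3 vertices, giving width 2; this decomposition certifies tw(G) ≤ 2. The edges a–b–d–c–a form a cycle, so G is not a tree and its treewidth is at least 2. Therefore the treewidth is 2.

Treewidth 2.
One optimal decomposition is:
Bags: B1 = {a, b, d}  B2 = {a, c, d}
Tree: B1–B2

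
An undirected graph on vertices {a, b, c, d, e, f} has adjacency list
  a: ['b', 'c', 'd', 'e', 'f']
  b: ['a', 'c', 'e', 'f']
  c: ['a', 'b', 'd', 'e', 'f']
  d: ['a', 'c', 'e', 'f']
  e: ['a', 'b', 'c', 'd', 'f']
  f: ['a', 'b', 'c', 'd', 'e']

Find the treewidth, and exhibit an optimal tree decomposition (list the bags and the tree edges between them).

Each bag holds 5 vertices, so the decomposition has width 4, which upper-bounds the treewidth. For the lower bound, the 5 vertices {a, c, d, e, f} are pairwise adjacent, and any tree decomposition puts a clique entirely inside one bag — forcing width ≥ 4. The upper and lower bounds meet at 4, so that is the treewidth.

Treewidth 4.
One such decomposition:
Bags: B1 = {a, c, d, e, f}  B2 = {a, b, c, e, f}
Tree: B1–B2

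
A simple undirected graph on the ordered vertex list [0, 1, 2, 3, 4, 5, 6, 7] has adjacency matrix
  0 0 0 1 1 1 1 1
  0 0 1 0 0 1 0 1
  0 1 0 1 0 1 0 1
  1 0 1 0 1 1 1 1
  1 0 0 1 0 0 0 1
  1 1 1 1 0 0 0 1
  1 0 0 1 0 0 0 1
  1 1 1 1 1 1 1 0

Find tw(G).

A width-3 tree decomposition is:
Bags: B1 = {0, 3, 5, 7}  B2 = {0, 3, 4, 7}  B3 = {2, 3, 5, 7}  B4 = {0, 3, 6, 7}  B5 = {1, 2, 5, 7}
Tree: B1–B2, B1–B3, B1–B4, B3–B5
The largest bag has 4 vertices, giving width 3; this decomposition certifies tw(G) ≤ 3. Conversely, {1, 2, 5, 7} is a clique of size 4, and the vertices of any clique must share a bag in every tree decomposition; so some bag has ≥ 4 vertices and tw(G) ≥ 3. Therefore the treewidth is 3.

3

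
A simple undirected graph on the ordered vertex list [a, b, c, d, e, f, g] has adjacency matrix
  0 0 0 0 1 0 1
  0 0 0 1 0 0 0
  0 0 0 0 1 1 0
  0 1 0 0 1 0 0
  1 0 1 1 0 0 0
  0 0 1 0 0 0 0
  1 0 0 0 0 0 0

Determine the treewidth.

A width-1 tree decomposition is:
Bags: B1 = {d, e}  B2 = {a, e}  B3 = {a, g}  B4 = {c, e}  B5 = {c, f}  B6 = {b, d}
Tree: B1–B2, B2–B3, B2–B4, B4–B5, B1–B6
The largest bag has 2 vertices, giving width 1; this decomposition certifies tw(G) ≤ 1. Since G has at least one edge (e.g. e–d), it is not an edgeless graph, so tw(G) ≥ 1. The upper and lower bounds meet at 1, so that is the treewidth.

1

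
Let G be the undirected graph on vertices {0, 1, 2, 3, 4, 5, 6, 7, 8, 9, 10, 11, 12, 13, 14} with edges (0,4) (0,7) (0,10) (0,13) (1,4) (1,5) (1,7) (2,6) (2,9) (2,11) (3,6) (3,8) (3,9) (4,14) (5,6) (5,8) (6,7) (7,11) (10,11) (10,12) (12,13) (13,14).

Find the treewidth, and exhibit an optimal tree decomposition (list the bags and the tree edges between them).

Treewidth 3.
Bags: B1 = {4, 12, 13, 14}  B2 = {0, 4, 12, 13}  B3 = {0, 4, 10, 12}  B4 = {0, 1, 4, 10}  B5 = {0, 1, 7, 10}  B6 = {1, 7, 10, 11}  B7 = {1, 5, 7, 11}  B8 = {5, 6, 7, 11}  B9 = {2, 5, 6, 11}  B10 = {2, 5, 6, 8}  B11 = {2, 3, 6, 8}  B12 = {2, 3, 8, 9}
Tree: B1–B2, B2–B3, B3–B4, B4–B5, B5–B6, B6–B7, B7–B8, B8–B9, B9–B10, B10–B11, B11–B12

Every bag has size at most 4, so the width is 4 − 1 = 3 and tw(G) ≤ 3. For the lower bound: the 4 vertex sets {12,13,14}, {4}, {0}, {1,7,10,11} are disjoint, each induces a connected subgraph, and every pair is joined by at least one edge of G. Contracting each set to a single vertex therefore yields K_{4} as a minor, and since treewidth is minor-monotone, tw(G) ≥ tw(K_{4}) = 3. Hence tw(G) = 3 exactly.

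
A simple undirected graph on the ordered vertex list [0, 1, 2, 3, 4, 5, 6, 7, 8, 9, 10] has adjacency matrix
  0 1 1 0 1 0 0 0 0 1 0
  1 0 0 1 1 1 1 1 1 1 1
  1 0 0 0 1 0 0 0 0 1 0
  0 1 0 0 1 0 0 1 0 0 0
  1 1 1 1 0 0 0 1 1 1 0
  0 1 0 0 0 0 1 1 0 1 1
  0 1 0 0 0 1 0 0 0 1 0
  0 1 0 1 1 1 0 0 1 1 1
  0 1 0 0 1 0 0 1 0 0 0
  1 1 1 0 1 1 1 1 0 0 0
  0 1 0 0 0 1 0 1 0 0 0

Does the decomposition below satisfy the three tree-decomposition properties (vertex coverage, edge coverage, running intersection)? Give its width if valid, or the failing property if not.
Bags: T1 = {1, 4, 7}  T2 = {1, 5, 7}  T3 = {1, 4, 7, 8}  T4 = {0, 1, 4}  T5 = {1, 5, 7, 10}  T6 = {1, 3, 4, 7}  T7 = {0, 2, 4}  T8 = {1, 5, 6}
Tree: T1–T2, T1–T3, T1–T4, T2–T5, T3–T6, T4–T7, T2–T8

A tree decomposition must satisfy three properties: every vertex lies in some bag; for every edge, both endpoints lie together in some bag; and for every vertex, the bags containing it form a connected subtree. Here vertex 9 appears in no bag, so the decomposition is invalid.

No — vertex 9 appears in no bag.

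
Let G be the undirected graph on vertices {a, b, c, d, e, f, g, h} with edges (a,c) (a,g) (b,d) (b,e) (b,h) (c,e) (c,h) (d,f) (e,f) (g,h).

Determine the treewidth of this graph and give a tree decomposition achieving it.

Treewidth 2.
Bags: B1 = {a, g, h}  B2 = {a, c, h}  B3 = {b, c, h}  B4 = {b, c, e}  B5 = {b, d, e}  B6 = {d, e, f}
Tree: B1–B2, B2–B3, B3–B4, B4–B5, B5–B6

Every bag has size at most 3, so the width is 3 − 1 = 2 and tw(G) ≤ 2. For the lower bound, G contains the cycle g–a–c–h–g, so G is not a forest; only forests have treewidth ≤ 1, hence tw(G) ≥ 2. Combining the bounds, tw(G) = 2.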